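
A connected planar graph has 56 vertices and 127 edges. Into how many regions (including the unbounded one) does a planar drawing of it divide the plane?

Euler's formula for a connected plane graph: V − E + F = 2, so F = 2 − 56 + 127 = 73.

73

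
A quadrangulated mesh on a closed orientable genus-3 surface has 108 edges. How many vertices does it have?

χ = 2 − 2·3 = -4, and every face is a square so 4F = 2E.
F = 2E/4 = 54. Then V = -4 + E − F = -4 + 108 − 54 = 50.

50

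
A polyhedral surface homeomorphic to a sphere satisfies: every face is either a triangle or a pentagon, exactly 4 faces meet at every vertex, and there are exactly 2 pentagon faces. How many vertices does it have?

10

Let x be the number of triangles; then F = 2 + x.
Edge–face incidences: 2E = 5·2 + 3·x = 10 + 3x.
Every vertex has degree 4, so 4V = 2E.
Euler: V − E + F = 2 ⇒ (2E)/4 − E + (2 + x) = 2.
Multiply by 8: 2·(2E) − 4·(2E) + 8·(2 + x) = 16, i.e. 16 + 8x − 2·(10 + 3x) = 16.
Collecting terms: 2x − 4 = 16, so 2x = 20, so x = 10.
Then 2E = 10 + 3·10 = 40, so E = 20, V = 2E/4 = 10, F = 2 + 10 = 12.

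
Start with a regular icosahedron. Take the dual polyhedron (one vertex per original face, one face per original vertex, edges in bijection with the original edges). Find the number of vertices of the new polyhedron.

The base solid has V = 12, E = 30, F = 20.
The dual swaps V and F and preserves E: V′ = F = 20, E′ = E = 30, F′ = V = 12.

20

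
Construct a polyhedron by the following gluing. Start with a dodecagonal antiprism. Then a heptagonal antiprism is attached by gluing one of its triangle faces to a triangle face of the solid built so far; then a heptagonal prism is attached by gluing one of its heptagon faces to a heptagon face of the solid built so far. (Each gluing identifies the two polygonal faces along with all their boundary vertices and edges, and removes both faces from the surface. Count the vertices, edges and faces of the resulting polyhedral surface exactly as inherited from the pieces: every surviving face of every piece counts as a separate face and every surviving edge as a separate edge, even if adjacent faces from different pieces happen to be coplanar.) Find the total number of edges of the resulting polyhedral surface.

A dodecagonal antiprism: V=24, E=48, F=26.
Attach a heptagonal antiprism (V=14, E=28, F=16) along a 3-gon: merge 3 vertices and 3 edges, delete both glued faces → V=35, E=73, F=40.
Attach a heptagonal prism (V=14, E=21, F=9) along a 7-gon: merge 7 vertices and 7 edges, delete both glued faces → V=42, E=87, F=47.
Check: V − E + F = 42 − 87 + 47 = 2.

87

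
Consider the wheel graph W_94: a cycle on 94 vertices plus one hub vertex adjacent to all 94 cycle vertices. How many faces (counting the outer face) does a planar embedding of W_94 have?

W_94 has V = 94 + 1 = 95 vertices and E = 2·94 = 188 edges.
By Euler's formula F = 2 − V + E = 2 − 95 + 188 = 95.

95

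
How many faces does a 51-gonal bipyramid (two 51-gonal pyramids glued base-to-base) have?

102

A bipyramid over an n-gon has 2n triangular faces and n + 2 vertices: V = 51 + 2 = 53, E = 3·51 = 153, F = 2·51 = 102.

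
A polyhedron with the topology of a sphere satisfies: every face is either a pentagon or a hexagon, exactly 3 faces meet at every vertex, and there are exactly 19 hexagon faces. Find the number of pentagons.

Let x be the number of pentagons; then F = 19 + x.
Edge–face incidences: 2E = 6·19 + 5·x = 114 + 5x.
Every vertex has degree 3, so 3V = 2E.
Euler: V − E + F = 2 ⇒ (2E)/3 − E + (19 + x) = 2.
Multiply by 6: 2·(2E) − 3·(2E) + 6·(19 + x) = 12, i.e. 114 + 6x − (114 + 5x) = 12.
Collecting terms: x = 12.
Then 2E = 114 + 5·12 = 174, so E = 87, V = 2E/3 = 58, F = 19 + 12 = 31.

12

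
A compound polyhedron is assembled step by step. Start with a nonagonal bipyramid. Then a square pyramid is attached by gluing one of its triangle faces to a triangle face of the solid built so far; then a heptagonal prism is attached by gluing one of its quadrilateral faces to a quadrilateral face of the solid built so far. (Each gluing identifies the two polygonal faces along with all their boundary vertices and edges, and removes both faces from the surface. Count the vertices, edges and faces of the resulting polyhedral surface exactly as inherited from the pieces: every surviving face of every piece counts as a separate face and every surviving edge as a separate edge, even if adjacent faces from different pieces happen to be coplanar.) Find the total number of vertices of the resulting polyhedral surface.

A nonagonal bipyramid: V=11, E=27, F=18.
Attach a square pyramid (V=5, E=8, F=5) along a 3-gon: merge 3 vertices and 3 edges, delete both glued faces → V=13, E=32, F=21.
Attach a heptagonal prism (V=14, E=21, F=9) along a 4-gon: merge 4 vertices and 4 edges, delete both glued faces → V=23, E=49, F=28.
Check: V − E + F = 23 − 49 + 28 = 2.

23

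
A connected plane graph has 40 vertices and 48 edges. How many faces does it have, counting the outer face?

10

Euler's formula for a connected plane graph: V − E + F = 2, so F = 2 − 40 + 48 = 10.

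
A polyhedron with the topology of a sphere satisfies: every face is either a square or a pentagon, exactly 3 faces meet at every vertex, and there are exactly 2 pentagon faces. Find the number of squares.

Let x be the number of squares; then F = 2 + x.
Edge–face incidences: 2E = 5·2 + 4·x = 10 + 4x.
Every vertex has degree 3, so 3V = 2E.
Euler: V − E + F = 2 ⇒ (2E)/3 − E + (2 + x) = 2.
Multiply by 6: 2·(2E) − 3·(2E) + 6·(2 + x) = 12, i.e. 12 + 6x − (10 + 4x) = 12.
Collecting terms: 2x + 2 = 12, so 2x = 10, so x = 5.
Then 2E = 10 + 4·5 = 30, so E = 15, V = 2E/3 = 10, F = 2 + 5 = 7.

5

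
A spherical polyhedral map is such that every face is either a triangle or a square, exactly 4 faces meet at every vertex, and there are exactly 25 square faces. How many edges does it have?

Let x be the number of triangles; then F = 25 + x.
Edge–face incidences: 2E = 4·25 + 3·x = 100 + 3x.
Every vertex has degree 4, so 4V = 2E.
Euler: V − E + F = 2 ⇒ (2E)/4 − E + (25 + x) = 2.
Multiply by 8: 2·(2E) − 4·(2E) + 8·(25 + x) = 16, i.e. 200 + 8x − 2·(100 + 3x) = 16.
Collecting terms: 2x = 16, so x = 8.
Then 2E = 100 + 3·8 = 124, so E = 62, V = 2E/4 = 31, F = 25 + 8 = 33.

62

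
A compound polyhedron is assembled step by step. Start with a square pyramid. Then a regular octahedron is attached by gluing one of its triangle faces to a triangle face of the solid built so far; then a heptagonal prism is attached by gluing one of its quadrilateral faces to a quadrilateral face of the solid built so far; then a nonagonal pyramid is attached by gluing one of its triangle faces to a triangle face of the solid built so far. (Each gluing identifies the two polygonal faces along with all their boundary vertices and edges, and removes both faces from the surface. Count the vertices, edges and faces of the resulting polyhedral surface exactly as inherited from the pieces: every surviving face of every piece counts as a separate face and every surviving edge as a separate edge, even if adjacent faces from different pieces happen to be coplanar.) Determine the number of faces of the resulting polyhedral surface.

26

A square pyramid: V=5, E=8, F=5.
Attach a regular octahedron (V=6, E=12, F=8) along a 3-gon: merge 3 vertices and 3 edges, delete both glued faces → V=8, E=17, F=11.
Attach a heptagonal prism (V=14, E=21, F=9) along a 4-gon: merge 4 vertices and 4 edges, delete both glued faces → V=18, E=34, F=18.
Attach a nonagonal pyramid (V=10, E=18, F=10) along a 3-gon: merge 3 vertices and 3 edges, delete both glued faces → V=25, E=49, F=26.
Check: V − E + F = 25 − 49 + 26 = 2.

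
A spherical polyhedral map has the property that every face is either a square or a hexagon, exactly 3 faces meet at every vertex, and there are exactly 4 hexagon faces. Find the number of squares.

6

Let x be the number of squares; then F = 4 + x.
Edge–face incidences: 2E = 6·4 + 4·x = 24 + 4x.
Every vertex has degree 3, so 3V = 2E.
Euler: V − E + F = 2 ⇒ (2E)/3 − E + (4 + x) = 2.
Multiply by 6: 2·(2E) − 3·(2E) + 6·(4 + x) = 12, i.e. 24 + 6x − (24 + 4x) = 12.
Collecting terms: 2x = 12, so x = 6.
Then 2E = 24 + 4·6 = 48, so E = 24, V = 2E/3 = 16, F = 4 + 6 = 10.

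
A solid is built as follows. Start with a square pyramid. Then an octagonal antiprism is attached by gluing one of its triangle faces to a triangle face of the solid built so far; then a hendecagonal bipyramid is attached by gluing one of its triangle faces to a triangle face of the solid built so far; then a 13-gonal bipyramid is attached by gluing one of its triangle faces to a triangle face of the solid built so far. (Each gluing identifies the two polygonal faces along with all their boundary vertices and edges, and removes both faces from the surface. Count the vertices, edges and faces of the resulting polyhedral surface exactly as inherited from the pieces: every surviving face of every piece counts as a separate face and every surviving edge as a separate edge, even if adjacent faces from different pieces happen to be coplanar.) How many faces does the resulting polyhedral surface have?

65

A square pyramid: V=5, E=8, F=5.
Attach an octagonal antiprism (V=16, E=32, F=18) along a 3-gon: merge 3 vertices and 3 edges, delete both glued faces → V=18, E=37, F=21.
Attach a hendecagonal bipyramid (V=13, E=33, F=22) along a 3-gon: merge 3 vertices and 3 edges, delete both glued faces → V=28, E=67, F=41.
Attach a 13-gonal bipyramid (V=15, E=39, F=26) along a 3-gon: merge 3 vertices and 3 edges, delete both glued faces → V=40, E=103, F=65.
Check: V − E + F = 40 − 103 + 65 = 2.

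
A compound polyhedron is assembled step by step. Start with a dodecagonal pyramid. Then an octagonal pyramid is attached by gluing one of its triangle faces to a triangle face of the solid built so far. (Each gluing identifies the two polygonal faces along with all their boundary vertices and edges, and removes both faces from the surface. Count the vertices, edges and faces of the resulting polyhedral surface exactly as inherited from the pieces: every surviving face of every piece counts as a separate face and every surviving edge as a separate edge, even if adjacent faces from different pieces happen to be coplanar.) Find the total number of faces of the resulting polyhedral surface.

A dodecagonal pyramid: V=13, E=24, F=13.
Attach an octagonal pyramid (V=9, E=16, F=9) along a 3-gon: merge 3 vertices and 3 edges, delete both glued faces → V=19, E=37, F=20.
Check: V − E + F = 19 − 37 + 20 = 2.

20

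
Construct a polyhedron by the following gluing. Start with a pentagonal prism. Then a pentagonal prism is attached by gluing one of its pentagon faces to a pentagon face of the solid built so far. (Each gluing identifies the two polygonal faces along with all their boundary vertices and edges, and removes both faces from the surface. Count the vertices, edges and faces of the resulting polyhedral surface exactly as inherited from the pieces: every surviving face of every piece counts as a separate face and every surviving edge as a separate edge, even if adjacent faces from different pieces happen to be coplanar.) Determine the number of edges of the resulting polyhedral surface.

A pentagonal prism: V=10, E=15, F=7.
Attach a pentagonal prism (V=10, E=15, F=7) along a 5-gon: merge 5 vertices and 5 edges, delete both glued faces → V=15, E=25, F=12.
Check: V − E + F = 15 − 25 + 12 = 2.

25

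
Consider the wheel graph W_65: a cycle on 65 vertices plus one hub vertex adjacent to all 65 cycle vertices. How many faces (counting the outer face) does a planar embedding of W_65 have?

66

W_65 has V = 65 + 1 = 66 vertices and E = 2·65 = 130 edges.
By Euler's formula F = 2 − V + E = 2 − 66 + 130 = 66.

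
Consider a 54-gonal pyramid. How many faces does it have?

A pyramid on an n-gon base has one n-gon and n triangles: V = 54 + 1 = 55, E = 2·54 = 108, F = 54 + 1 = 55.

55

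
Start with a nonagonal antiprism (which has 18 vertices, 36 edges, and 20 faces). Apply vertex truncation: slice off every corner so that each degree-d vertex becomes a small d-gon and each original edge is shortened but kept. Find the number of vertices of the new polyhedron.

Truncation replaces each original edge-end by a new vertex, so V′ = 2E = 72.
Each original edge survives, and each old vertex of degree d contributes d new edges; summing degrees gives Σd = 2E, so E′ = E + 2E = 3E = 108.
Each original face survives and each original vertex becomes one new face: F′ = F + V = 38.

72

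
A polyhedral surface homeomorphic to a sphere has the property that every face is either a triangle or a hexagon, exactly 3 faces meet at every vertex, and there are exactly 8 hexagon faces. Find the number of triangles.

Let x be the number of triangles; then F = 8 + x.
Edge–face incidences: 2E = 6·8 + 3·x = 48 + 3x.
Every vertex has degree 3, so 3V = 2E.
Euler: V − E + F = 2 ⇒ (2E)/3 − E + (8 + x) = 2.
Multiply by 6: 2·(2E) − 3·(2E) + 6·(8 + x) = 12, i.e. 48 + 6x − (48 + 3x) = 12.
Collecting terms: 3x = 12, so x = 4.
Then 2E = 48 + 3·4 = 60, so E = 30, V = 2E/3 = 20, F = 8 + 4 = 12.

4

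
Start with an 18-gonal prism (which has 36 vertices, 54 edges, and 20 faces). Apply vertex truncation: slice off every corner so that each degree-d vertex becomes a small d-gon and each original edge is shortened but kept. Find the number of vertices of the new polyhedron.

108

Truncation replaces each original edge-end by a new vertex, so V′ = 2E = 108.
Each original edge survives, and each old vertex of degree d contributes d new edges; summing degrees gives Σd = 2E, so E′ = E + 2E = 3E = 162.
Each original face survives and each original vertex becomes one new face: F′ = F + V = 56.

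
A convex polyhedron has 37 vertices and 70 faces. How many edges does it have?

105

Here V − E + F = 2.
E = V + F − (2) = 37 + 70 − (2) = 105.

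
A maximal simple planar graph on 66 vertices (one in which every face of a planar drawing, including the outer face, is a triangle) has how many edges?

In a plane triangulation 3F = 2E and V − E + F = 2, so E = 3V − 6 = 3·66 − 6 = 192.

192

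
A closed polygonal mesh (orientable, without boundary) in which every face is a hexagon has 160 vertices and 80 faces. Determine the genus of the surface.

1

Every face is a hexagon, so 2E = 6·80 = 480, giving E = 240.
χ = V − E + F = 160 − 240 + 80 = 0.
For a closed orientable surface χ = 2 − 2g, so g = (2 − (0))/2 = 1.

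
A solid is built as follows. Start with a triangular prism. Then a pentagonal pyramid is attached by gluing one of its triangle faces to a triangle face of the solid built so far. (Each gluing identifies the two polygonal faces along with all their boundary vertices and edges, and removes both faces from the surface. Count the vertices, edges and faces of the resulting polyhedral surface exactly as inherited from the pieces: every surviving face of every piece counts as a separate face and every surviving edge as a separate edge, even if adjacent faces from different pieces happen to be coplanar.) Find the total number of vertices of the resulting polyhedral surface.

A triangular prism: V=6, E=9, F=5.
Attach a pentagonal pyramid (V=6, E=10, F=6) along a 3-gon: merge 3 vertices and 3 edges, delete both glued faces → V=9, E=16, F=9.
Check: V − E + F = 9 − 16 + 9 = 2.

9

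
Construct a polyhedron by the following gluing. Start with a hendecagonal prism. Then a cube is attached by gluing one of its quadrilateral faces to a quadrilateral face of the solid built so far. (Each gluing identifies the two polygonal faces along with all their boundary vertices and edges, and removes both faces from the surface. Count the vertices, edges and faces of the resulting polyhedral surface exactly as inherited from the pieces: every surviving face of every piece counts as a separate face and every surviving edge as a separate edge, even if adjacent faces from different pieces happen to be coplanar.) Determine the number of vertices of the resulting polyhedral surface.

A hendecagonal prism: V=22, E=33, F=13.
Attach a cube (V=8, E=12, F=6) along a 4-gon: merge 4 vertices and 4 edges, delete both glued faces → V=26, E=41, F=17.
Check: V − E + F = 26 − 41 + 17 = 2.

26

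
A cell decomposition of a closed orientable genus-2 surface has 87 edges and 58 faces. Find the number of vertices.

27

For a closed orientable surface of genus 2, χ = 2 − 2·2 = -2.
V = -2 + E − F = -2 + 87 − 58 = 27.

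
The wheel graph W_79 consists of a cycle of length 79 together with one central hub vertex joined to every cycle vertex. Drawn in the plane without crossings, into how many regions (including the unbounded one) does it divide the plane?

W_79 has V = 79 + 1 = 80 vertices and E = 2·79 = 158 edges.
By Euler's formula F = 2 − V + E = 2 − 80 + 158 = 80.

80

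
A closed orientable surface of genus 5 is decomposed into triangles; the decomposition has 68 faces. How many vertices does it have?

χ = 2 − 2·5 = -8, and every face is a triangle so 3F = 2E.
E = 3·68/2 = 102. Then V = -8 + E − F = -8 + 102 − 68 = 26.

26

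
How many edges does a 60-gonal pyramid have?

A pyramid on an n-gon base has one n-gon and n triangles: V = 60 + 1 = 61, E = 2·60 = 120, F = 60 + 1 = 61.
Check: V − E + F = 61 − 120 + 61 = 2.

120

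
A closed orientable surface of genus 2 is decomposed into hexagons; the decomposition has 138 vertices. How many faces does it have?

70

χ = 2 − 2·2 = -2, and every face is a hexagon so 6F = 2E.
V − E + F = -2 with E = 6F/2 gives 138 − (6/2 − 1)·F = -2, so F = 70 and E = 210.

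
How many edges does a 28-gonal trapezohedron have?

112

The n-trapezohedron (dual of the n-antiprism) has V = 2·28 + 2 = 58, E = 4·28 = 112, F = 2·28 = 56.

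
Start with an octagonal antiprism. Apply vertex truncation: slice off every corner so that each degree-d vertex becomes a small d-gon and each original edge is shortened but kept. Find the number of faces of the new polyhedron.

The base solid has V = 16, E = 32, F = 18.
Truncation replaces each original edge-end by a new vertex, so V′ = 2E = 64.
Each original edge survives, and each old vertex of degree d contributes d new edges; summing degrees gives Σd = 2E, so E′ = E + 2E = 3E = 96.
Each original face survives and each original vertex becomes one new face: F′ = F + V = 34.

34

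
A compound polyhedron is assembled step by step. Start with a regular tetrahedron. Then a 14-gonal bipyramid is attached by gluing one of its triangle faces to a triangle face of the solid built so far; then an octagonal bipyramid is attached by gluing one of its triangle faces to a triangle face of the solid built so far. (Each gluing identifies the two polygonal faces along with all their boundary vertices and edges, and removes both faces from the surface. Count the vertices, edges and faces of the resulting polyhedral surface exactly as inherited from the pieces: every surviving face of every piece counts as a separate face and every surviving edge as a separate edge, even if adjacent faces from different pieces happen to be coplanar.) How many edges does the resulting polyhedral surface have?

A regular tetrahedron: V=4, E=6, F=4.
Attach a 14-gonal bipyramid (V=16, E=42, F=28) along a 3-gon: merge 3 vertices and 3 edges, delete both glued faces → V=17, E=45, F=30.
Attach an octagonal bipyramid (V=10, E=24, F=16) along a 3-gon: merge 3 vertices and 3 edges, delete both glued faces → V=24, E=66, F=44.
Check: V − E + F = 24 − 66 + 44 = 2.

66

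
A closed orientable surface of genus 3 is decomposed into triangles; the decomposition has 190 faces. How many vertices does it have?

91

χ = 2 − 2·3 = -4, and every face is a triangle so 3F = 2E.
E = 3·190/2 = 285. Then V = -4 + E − F = -4 + 285 − 190 = 91.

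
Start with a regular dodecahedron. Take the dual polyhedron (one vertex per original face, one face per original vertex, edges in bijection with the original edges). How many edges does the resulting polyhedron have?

The base solid has V = 20, E = 30, F = 12.
The dual swaps V and F and preserves E: V′ = F = 12, E′ = E = 30, F′ = V = 20.

30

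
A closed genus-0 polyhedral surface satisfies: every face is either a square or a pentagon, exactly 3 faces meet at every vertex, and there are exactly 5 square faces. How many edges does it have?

15

Let x be the number of pentagons; then F = 5 + x.
Edge–face incidences: 2E = 4·5 + 5·x = 20 + 5x.
Every vertex has degree 3, so 3V = 2E.
Euler: V − E + F = 2 ⇒ (2E)/3 − E + (5 + x) = 2.
Multiply by 6: 2·(2E) − 3·(2E) + 6·(5 + x) = 12, i.e. 30 + 6x − (20 + 5x) = 12.
Collecting terms: x + 10 = 12, so x = 2.
Then 2E = 20 + 5·2 = 30, so E = 15, V = 2E/3 = 10, F = 5 + 2 = 7.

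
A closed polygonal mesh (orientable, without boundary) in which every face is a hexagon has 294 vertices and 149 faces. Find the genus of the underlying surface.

Every face is a hexagon, so 2E = 6·149 = 894, giving E = 447.
χ = V − E + F = 294 − 447 + 149 = -4.
For a closed orientable surface χ = 2 − 2g, so g = (2 − (-4))/2 = 3.

3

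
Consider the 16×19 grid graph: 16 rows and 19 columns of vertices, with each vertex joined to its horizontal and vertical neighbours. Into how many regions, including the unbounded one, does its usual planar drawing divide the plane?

The grid has V = 16·19 = 304 vertices and E = 16·18 + 19·15 = 573 edges.
F = 2 − V + E = 2 − 304 + 573 = 271.

271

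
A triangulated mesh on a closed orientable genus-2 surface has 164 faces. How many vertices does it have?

χ = 2 − 2·2 = -2, and every face is a triangle so 3F = 2E.
E = 3·164/2 = 246. Then V = -2 + E − F = -2 + 246 − 164 = 80.

80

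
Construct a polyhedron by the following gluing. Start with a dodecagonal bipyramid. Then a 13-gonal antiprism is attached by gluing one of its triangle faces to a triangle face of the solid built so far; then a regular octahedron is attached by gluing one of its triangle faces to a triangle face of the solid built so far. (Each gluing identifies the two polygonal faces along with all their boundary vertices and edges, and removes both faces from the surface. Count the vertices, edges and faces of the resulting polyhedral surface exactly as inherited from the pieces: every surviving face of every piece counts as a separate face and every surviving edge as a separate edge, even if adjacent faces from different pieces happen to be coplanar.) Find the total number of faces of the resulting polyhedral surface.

56

A dodecagonal bipyramid: V=14, E=36, F=24.
Attach a 13-gonal antiprism (V=26, E=52, F=28) along a 3-gon: merge 3 vertices and 3 edges, delete both glued faces → V=37, E=85, F=50.
Attach a regular octahedron (V=6, E=12, F=8) along a 3-gon: merge 3 vertices and 3 edges, delete both glued faces → V=40, E=94, F=56.
Check: V − E + F = 40 − 94 + 56 = 2.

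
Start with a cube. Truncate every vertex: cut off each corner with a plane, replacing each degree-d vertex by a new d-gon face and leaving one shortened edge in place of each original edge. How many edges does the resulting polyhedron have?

The base solid has V = 8, E = 12, F = 6.
Truncation replaces each original edge-end by a new vertex, so V′ = 2E = 24.
Each original edge survives, and each old vertex of degree d contributes d new edges; summing degrees gives Σd = 2E, so E′ = E + 2E = 3E = 36.
Each original face survives and each original vertex becomes one new face: F′ = F + V = 14.

36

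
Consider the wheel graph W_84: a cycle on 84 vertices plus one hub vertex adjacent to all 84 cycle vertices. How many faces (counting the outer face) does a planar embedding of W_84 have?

85

W_84 has V = 84 + 1 = 85 vertices and E = 2·84 = 168 edges.
By Euler's formula F = 2 − V + E = 2 − 85 + 168 = 85.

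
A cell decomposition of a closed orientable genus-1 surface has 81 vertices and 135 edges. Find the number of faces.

54

For a closed orientable surface of genus 1, χ = 2 − 2·1 = 0.
F = 0 − V + E = 0 − 81 + 135 = 54.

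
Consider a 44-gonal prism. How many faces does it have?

A prism on an n-gon has two n-gon bases and n rectangular sides: V = 2·44 = 88, E = 3·44 = 132, F = 44 + 2 = 46.

46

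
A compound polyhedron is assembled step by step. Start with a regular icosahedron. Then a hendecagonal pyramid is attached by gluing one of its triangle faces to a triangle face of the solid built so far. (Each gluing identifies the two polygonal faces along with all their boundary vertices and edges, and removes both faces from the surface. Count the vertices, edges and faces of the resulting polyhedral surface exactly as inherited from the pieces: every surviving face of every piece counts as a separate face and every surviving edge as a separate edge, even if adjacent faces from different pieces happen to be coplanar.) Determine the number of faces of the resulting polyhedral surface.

A regular icosahedron: V=12, E=30, F=20.
Attach a hendecagonal pyramid (V=12, E=22, F=12) along a 3-gon: merge 3 vertices and 3 edges, delete both glued faces → V=21, E=49, F=30.
Check: V − E + F = 21 − 49 + 30 = 2.

30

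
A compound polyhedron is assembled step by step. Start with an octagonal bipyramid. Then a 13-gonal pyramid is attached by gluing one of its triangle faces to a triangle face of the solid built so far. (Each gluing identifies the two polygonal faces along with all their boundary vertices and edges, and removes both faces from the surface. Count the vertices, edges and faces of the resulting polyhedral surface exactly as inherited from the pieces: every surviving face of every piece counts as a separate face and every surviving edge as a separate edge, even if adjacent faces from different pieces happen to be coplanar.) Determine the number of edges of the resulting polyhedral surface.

47

An octagonal bipyramid: V=10, E=24, F=16.
Attach a 13-gonal pyramid (V=14, E=26, F=14) along a 3-gon: merge 3 vertices and 3 edges, delete both glued faces → V=21, E=47, F=28.
Check: V − E + F = 21 − 47 + 28 = 2.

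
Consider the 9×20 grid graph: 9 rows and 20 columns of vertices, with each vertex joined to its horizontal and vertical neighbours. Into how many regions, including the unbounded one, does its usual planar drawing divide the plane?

The grid has V = 9·20 = 180 vertices and E = 9·19 + 20·8 = 331 edges.
F = 2 − V + E = 2 − 180 + 331 = 153.

153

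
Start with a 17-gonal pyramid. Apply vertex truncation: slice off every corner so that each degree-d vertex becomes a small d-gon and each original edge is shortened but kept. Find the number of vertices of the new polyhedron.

68

The base solid has V = 18, E = 34, F = 18.
Truncation replaces each original edge-end by a new vertex, so V′ = 2E = 68.
Each original edge survives, and each old vertex of degree d contributes d new edges; summing degrees gives Σd = 2E, so E′ = E + 2E = 3E = 102.
Each original face survives and each original vertex becomes one new face: F′ = F + V = 36.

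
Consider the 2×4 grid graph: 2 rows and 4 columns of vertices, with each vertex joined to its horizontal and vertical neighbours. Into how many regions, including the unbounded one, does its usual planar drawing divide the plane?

4

The grid has V = 2·4 = 8 vertices and E = 2·3 + 4·1 = 10 edges.
F = 2 − V + E = 2 − 8 + 10 = 4.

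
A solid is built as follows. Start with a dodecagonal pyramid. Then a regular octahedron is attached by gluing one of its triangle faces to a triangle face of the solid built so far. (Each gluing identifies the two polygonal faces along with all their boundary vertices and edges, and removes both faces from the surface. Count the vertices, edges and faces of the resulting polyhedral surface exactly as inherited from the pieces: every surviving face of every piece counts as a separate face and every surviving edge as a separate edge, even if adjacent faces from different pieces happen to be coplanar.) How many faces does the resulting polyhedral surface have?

19

A dodecagonal pyramid: V=13, E=24, F=13.
Attach a regular octahedron (V=6, E=12, F=8) along a 3-gon: merge 3 vertices and 3 edges, delete both glued faces → V=16, E=33, F=19.
Check: V − E + F = 16 − 33 + 19 = 2.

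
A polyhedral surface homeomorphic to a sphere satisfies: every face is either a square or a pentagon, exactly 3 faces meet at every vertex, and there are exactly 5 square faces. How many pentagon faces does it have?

2

Let x be the number of pentagons; then F = 5 + x.
Edge–face incidences: 2E = 4·5 + 5·x = 20 + 5x.
Every vertex has degree 3, so 3V = 2E.
Euler: V − E + F = 2 ⇒ (2E)/3 − E + (5 + x) = 2.
Multiply by 6: 2·(2E) − 3·(2E) + 6·(5 + x) = 12, i.e. 30 + 6x − (20 + 5x) = 12.
Collecting terms: x + 10 = 12, so x = 2.
Then 2E = 20 + 5·2 = 30, so E = 15, V = 2E/3 = 10, F = 5 + 2 = 7.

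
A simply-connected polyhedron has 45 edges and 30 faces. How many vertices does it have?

Here V − E + F = 2.
V = 2 + E − F = 2 + 45 − 30 = 17.

17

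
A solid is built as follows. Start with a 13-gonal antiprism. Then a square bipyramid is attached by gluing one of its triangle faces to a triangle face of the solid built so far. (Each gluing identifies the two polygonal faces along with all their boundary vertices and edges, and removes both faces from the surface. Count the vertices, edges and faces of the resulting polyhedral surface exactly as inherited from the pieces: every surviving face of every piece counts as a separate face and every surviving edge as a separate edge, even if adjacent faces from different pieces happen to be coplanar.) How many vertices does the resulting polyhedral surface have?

29

A 13-gonal antiprism: V=26, E=52, F=28.
Attach a square bipyramid (V=6, E=12, F=8) along a 3-gon: merge 3 vertices and 3 edges, delete both glued faces → V=29, E=61, F=34.
Check: V − E + F = 29 − 61 + 34 = 2.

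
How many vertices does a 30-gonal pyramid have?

31

A pyramid on an n-gon base has one n-gon and n triangles: V = 30 + 1 = 31, E = 2·30 = 60, F = 30 + 1 = 31.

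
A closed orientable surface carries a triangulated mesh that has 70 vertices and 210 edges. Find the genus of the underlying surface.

Every face is a triangle and each edge borders two faces, so 3F = 2·210, giving F = 140.
χ = V − E + F = 70 − 210 + 140 = 0.
For a closed orientable surface χ = 2 − 2g, so g = (2 − (0))/2 = 1.

1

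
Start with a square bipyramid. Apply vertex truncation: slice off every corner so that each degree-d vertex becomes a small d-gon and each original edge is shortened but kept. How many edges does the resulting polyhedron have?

The base solid has V = 6, E = 12, F = 8.
Truncation replaces each original edge-end by a new vertex, so V′ = 2E = 24.
Each original edge survives, and each old vertex of degree d contributes d new edges; summing degrees gives Σd = 2E, so E′ = E + 2E = 3E = 36.
Each original face survives and each original vertex becomes one new face: F′ = F + V = 14.

36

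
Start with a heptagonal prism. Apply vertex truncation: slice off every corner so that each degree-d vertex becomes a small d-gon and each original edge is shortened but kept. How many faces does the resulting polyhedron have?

The base solid has V = 14, E = 21, F = 9.
Truncation replaces each original edge-end by a new vertex, so V′ = 2E = 42.
Each original edge survives, and each old vertex of degree d contributes d new edges; summing degrees gives Σd = 2E, so E′ = E + 2E = 3E = 63.
Each original face survives and each original vertex becomes one new face: F′ = F + V = 23.

23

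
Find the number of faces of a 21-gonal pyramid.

22

A pyramid on an n-gon base has one n-gon and n triangles: V = 21 + 1 = 22, E = 2·21 = 42, F = 21 + 1 = 22.
Check: V − E + F = 22 − 42 + 22 = 2.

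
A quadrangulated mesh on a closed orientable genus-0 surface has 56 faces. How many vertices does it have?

χ = 2 − 2·0 = 2, and every face is a square so 4F = 2E.
E = 4·56/2 = 112. Then V = 2 + E − F = 2 + 112 − 56 = 58.

58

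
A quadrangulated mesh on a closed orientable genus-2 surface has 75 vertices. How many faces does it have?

χ = 2 − 2·2 = -2, and every face is a square so 4F = 2E.
V − E + F = -2 with E = 4F/2 gives 75 − (4/2 − 1)·F = -2, so F = 77 and E = 154.

77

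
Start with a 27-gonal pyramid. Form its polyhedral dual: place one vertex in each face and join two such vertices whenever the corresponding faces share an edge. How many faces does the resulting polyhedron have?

The base solid has V = 28, E = 54, F = 28.
The dual swaps V and F and preserves E: V′ = F = 28, E′ = E = 54, F′ = V = 28.

28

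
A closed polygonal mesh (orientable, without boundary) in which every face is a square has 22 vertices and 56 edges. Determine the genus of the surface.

Every face is a square and each edge borders two faces, so 4F = 2·56, giving F = 28.
χ = V − E + F = 22 − 56 + 28 = -6.
For a closed orientable surface χ = 2 − 2g, so g = (2 − (-6))/2 = 4.

4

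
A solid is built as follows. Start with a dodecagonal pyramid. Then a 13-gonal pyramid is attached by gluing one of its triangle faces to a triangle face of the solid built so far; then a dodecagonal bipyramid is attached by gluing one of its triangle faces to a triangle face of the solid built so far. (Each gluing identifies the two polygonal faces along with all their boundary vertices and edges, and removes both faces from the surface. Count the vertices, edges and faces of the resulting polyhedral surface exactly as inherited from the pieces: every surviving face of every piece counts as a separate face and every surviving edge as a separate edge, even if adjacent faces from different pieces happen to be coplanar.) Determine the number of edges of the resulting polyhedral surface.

80

A dodecagonal pyramid: V=13, E=24, F=13.
Attach a 13-gonal pyramid (V=14, E=26, F=14) along a 3-gon: merge 3 vertices and 3 edges, delete both glued faces → V=24, E=47, F=25.
Attach a dodecagonal bipyramid (V=14, E=36, F=24) along a 3-gon: merge 3 vertices and 3 edges, delete both glued faces → V=35, E=80, F=47.
Check: V − E + F = 35 − 80 + 47 = 2.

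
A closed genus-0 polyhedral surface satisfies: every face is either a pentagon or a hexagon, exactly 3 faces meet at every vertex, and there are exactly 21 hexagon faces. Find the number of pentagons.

Let x be the number of pentagons; then F = 21 + x.
Edge–face incidences: 2E = 6·21 + 5·x = 126 + 5x.
Every vertex has degree 3, so 3V = 2E.
Euler: V − E + F = 2 ⇒ (2E)/3 − E + (21 + x) = 2.
Multiply by 6: 2·(2E) − 3·(2E) + 6·(21 + x) = 12, i.e. 126 + 6x − (126 + 5x) = 12.
Collecting terms: x = 12.
Then 2E = 126 + 5·12 = 186, so E = 93, V = 2E/3 = 62, F = 21 + 12 = 33.

12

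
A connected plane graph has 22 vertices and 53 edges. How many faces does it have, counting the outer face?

Euler's formula for a connected plane graph: V − E + F = 2, so F = 2 − 22 + 53 = 33.

33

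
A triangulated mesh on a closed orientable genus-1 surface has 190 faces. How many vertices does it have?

95

χ = 2 − 2·1 = 0, and every face is a triangle so 3F = 2E.
E = 3·190/2 = 285. Then V = 0 + E − F = 0 + 285 − 190 = 95.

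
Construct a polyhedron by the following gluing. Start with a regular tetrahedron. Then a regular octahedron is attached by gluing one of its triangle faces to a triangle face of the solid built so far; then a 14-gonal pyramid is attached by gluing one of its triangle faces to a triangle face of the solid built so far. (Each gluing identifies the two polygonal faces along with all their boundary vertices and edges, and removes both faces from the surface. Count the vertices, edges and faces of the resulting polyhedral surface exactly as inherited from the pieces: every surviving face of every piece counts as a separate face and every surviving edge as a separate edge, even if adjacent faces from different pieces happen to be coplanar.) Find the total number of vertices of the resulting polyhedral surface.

19

A regular tetrahedron: V=4, E=6, F=4.
Attach a regular octahedron (V=6, E=12, F=8) along a 3-gon: merge 3 vertices and 3 edges, delete both glued faces → V=7, E=15, F=10.
Attach a 14-gonal pyramid (V=15, E=28, F=15) along a 3-gon: merge 3 vertices and 3 edges, delete both glued faces → V=19, E=40, F=23.
Check: V − E + F = 19 − 40 + 23 = 2.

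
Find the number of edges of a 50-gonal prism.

150

A prism on an n-gon has two n-gon bases and n rectangular sides: V = 2·50 = 100, E = 3·50 = 150, F = 50 + 2 = 52.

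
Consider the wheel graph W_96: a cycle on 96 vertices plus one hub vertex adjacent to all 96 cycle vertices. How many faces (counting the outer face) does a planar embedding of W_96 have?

97

W_96 has V = 96 + 1 = 97 vertices and E = 2·96 = 192 edges.
By Euler's formula F = 2 − V + E = 2 − 97 + 192 = 97.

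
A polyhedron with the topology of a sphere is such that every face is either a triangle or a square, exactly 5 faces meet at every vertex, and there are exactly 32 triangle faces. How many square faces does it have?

Let x be the number of squares; then F = 32 + x.
Edge–face incidences: 2E = 3·32 + 4·x = 96 + 4x.
Every vertex has degree 5, so 5V = 2E.
Euler: V − E + F = 2 ⇒ (2E)/5 − E + (32 + x) = 2.
Multiply by 10: 2·(2E) − 5·(2E) + 10·(32 + x) = 20, i.e. 320 + 10x − 3·(96 + 4x) = 20.
Collecting terms: −2x + 32 = 20, so −2x = −12, so x = 6.
Then 2E = 96 + 4·6 = 120, so E = 60, V = 2E/5 = 24, F = 32 + 6 = 38.

6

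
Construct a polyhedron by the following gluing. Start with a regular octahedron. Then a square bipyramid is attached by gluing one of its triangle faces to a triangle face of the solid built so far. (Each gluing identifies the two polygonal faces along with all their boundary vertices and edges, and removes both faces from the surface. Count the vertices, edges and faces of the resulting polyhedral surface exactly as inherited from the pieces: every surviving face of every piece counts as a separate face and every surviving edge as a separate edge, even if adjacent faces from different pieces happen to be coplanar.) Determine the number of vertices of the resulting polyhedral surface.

9

A regular octahedron: V=6, E=12, F=8.
Attach a square bipyramid (V=6, E=12, F=8) along a 3-gon: merge 3 vertices and 3 edges, delete both glued faces → V=9, E=21, F=14.
Check: V − E + F = 9 − 21 + 14 = 2.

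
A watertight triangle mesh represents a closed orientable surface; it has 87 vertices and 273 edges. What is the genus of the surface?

3

Every face is a triangle and each edge borders two faces, so 3F = 2·273, giving F = 182.
χ = V − E + F = 87 − 273 + 182 = -4.
For a closed orientable surface χ = 2 − 2g, so g = (2 − (-4))/2 = 3.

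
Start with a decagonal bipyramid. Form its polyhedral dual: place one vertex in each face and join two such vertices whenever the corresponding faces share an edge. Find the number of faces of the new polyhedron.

12

The base solid has V = 12, E = 30, F = 20.
The dual swaps V and F and preserves E: V′ = F = 20, E′ = E = 30, F′ = V = 12.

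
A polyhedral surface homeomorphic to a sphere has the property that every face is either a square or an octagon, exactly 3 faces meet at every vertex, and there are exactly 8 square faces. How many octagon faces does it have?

2

Let x be the number of octagons; then F = 8 + x.
Edge–face incidences: 2E = 4·8 + 8·x = 32 + 8x.
Every vertex has degree 3, so 3V = 2E.
Euler: V − E + F = 2 ⇒ (2E)/3 − E + (8 + x) = 2.
Multiply by 6: 2·(2E) − 3·(2E) + 6·(8 + x) = 12, i.e. 48 + 6x − (32 + 8x) = 12.
Collecting terms: −2x + 16 = 12, so −2x = −4, so x = 2.
Then 2E = 32 + 8·2 = 48, so E = 24, V = 2E/3 = 16, F = 8 + 2 = 10.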